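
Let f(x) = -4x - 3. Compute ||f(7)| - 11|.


20


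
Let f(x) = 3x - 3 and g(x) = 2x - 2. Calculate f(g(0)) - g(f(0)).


f(g(0)) = -9
g(f(0)) = -8
Difference = -1

-1


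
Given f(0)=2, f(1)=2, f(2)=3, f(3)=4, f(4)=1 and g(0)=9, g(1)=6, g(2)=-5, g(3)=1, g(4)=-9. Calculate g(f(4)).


f(4) = 1
g(1) = 6

6


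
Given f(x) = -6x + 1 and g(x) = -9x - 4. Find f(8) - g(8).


f(8) = -47
g(8) = -76
Difference = 29

29


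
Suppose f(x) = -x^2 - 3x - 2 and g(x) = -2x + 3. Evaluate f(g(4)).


g(4) = -5
f(-5) = (-1)*(-5)^2 - 3*(-5) - 2 = -12

-12


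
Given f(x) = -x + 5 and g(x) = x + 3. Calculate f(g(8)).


g(8) = 11
f(11) = -6

-6


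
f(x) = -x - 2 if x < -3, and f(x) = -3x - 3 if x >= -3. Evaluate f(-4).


-4 satisfies x < -3
f(-4) = 2

2


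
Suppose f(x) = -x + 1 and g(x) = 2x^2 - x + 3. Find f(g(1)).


g(1) = 4
f(4) = -3

-3


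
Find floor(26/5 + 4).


26/5 = 5.2
5.2 + 4 = 9.2
floor(9.2) = 9

9


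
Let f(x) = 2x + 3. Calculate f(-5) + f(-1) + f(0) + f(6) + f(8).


f(-5) = -7
f(-1) = 1
f(0) = 3
f(6) = 15
f(8) = 19
Sum = 31

31


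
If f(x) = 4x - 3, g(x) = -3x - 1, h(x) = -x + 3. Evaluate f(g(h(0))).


h(0) = 3
g(3) = -10
f(-10) = -43

-43


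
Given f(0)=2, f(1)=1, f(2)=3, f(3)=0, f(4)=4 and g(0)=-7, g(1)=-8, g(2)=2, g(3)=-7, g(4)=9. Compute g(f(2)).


-7


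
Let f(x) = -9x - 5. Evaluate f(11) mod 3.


f(11) = -104
-104 mod 3 = 1

1


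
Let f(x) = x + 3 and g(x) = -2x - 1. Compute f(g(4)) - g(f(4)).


f(g(4)) = -6
g(f(4)) = -15
Difference = 9

9


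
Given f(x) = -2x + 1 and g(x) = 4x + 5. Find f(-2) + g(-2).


f(-2) = 5
g(-2) = -3
Sum = 2

2


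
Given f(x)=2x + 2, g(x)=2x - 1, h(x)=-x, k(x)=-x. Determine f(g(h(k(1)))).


k(1) = -1
h(-1) = 1
g(1) = 1
f(1) = 4

4


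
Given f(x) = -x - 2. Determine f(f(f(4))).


-6


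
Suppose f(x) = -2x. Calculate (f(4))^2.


f(4) = -8
(-8)^2 = 64

64


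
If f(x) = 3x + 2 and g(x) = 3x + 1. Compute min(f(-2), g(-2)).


f(-2) = -4
g(-2) = -5
min = -5

-5


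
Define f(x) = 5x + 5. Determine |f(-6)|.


f(-6) = -25
|-25| = 25

25


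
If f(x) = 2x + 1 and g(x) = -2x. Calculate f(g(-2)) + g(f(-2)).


f(g(-2)) = 9
g(f(-2)) = 6
Sum = 15

15


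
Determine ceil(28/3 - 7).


28/3 = 9.3333
9.3333 - 7 = 2.3333
ceil(2.3333) = 3

3


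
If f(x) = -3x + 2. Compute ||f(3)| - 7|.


0


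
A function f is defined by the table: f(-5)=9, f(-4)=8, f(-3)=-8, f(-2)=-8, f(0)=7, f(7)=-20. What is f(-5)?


Reading from the table at x = -5

9


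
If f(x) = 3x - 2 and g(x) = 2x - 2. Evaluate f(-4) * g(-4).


f(-4) = -14
g(-4) = -10
Product = 140

140


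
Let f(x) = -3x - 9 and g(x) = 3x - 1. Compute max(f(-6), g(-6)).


f(-6) = 9
g(-6) = -19
max = 9

9


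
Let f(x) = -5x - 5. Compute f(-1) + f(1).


f(-1) = 0
f(1) = -10
Sum = -10

-10


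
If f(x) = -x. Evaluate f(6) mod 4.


2


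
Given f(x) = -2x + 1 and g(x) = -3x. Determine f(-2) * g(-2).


f(-2) = 5
g(-2) = 6
Product = 30

30


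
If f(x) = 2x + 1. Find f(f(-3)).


-9


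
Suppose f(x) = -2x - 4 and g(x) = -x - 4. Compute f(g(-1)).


g(-1) = -3
f(-3) = 2

2


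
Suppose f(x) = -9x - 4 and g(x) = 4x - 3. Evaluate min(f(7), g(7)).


f(7) = -67
g(7) = 25
min = -67

-67


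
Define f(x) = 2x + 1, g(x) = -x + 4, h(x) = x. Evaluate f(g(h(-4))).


h(-4) = -4
g(-4) = 8
f(8) = 17

17


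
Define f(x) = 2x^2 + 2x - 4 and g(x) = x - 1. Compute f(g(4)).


g(4) = 3
f(3) = 2*(3)^2 + 2*(3) - 4 = 20

20


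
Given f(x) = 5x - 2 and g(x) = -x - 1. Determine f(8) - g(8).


47


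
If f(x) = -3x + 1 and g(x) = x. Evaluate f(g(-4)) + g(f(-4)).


f(g(-4)) = 13
g(f(-4)) = 13
Sum = 26

26


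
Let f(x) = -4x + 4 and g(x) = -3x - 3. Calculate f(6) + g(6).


f(6) = -20
g(6) = -21
Sum = -41

-41


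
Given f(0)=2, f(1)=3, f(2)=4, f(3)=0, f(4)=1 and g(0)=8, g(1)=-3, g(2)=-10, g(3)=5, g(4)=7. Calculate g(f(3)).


f(3) = 0
g(0) = 8

8


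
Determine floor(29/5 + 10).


29/5 = 5.8
5.8 + 10 = 15.8
floor(15.8) = 15

15


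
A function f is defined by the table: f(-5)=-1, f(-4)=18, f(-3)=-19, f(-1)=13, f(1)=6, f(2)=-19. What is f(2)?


Reading from the table at x = 2

-19


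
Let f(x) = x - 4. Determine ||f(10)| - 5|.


f(10) = 6
|6| = 6
|6 - 5| = 1

1


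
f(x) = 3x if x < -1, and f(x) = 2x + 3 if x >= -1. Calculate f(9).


9 satisfies x >= -1
f(9) = 21

21


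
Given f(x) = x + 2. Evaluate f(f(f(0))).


f(0) = 2
f(2) = 4
f(4) = 6

6


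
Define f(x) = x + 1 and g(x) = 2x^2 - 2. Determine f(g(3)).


17


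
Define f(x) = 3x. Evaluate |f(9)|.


27


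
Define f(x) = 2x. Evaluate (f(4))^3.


f(4) = 8
(8)^3 = 512

512


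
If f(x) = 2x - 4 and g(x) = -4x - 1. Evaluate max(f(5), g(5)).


f(5) = 6
g(5) = -21
max = 6

6


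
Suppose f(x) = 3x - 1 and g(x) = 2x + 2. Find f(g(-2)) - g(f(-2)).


5


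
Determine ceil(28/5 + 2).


28/5 = 5.6
5.6 + 2 = 7.6
ceil(7.6) = 8

8


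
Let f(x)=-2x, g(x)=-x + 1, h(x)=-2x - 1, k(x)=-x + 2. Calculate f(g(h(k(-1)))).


k(-1) = 3
h(3) = -7
g(-7) = 8
f(8) = -16

-16


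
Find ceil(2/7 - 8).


2/7 = 0.2857
0.2857 - 8 = -7.7143
ceil(-7.7143) = -7

-7


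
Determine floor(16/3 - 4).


16/3 = 5.3333
5.3333 - 4 = 1.3333
floor(1.3333) = 1

1


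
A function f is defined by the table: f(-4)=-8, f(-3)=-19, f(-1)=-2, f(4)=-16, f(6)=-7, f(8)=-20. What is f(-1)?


Reading from the table at x = -1

-2


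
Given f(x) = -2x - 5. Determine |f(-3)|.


f(-3) = 1
|1| = 1

1


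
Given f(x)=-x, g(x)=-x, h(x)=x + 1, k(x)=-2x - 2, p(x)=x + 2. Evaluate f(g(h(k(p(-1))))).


p(-1) = 1
k(1) = -4
h(-4) = -3
g(-3) = 3
f(3) = -3

-3


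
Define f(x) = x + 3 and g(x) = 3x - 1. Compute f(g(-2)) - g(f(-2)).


f(g(-2)) = -4
g(f(-2)) = 2
Difference = -6

-6


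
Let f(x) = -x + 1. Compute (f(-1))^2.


f(-1) = 2
(2)^2 = 4

4


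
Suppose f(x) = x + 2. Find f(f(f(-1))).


f(-1) = 1
f(1) = 3
f(3) = 5

5


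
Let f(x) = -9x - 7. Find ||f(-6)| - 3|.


f(-6) = 47
|47| = 47
|47 - 3| = 44

44


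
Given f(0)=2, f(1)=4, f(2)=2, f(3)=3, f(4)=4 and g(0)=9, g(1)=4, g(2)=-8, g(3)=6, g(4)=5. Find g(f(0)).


-8


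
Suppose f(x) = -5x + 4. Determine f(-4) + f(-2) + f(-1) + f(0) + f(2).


45


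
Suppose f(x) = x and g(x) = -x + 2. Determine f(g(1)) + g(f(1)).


f(g(1)) = 1
g(f(1)) = 1
Sum = 2

2


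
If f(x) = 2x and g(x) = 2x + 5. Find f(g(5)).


g(5) = 15
f(15) = 30

30


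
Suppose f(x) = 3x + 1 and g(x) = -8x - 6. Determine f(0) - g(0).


f(0) = 1
g(0) = -6
Difference = 7

7


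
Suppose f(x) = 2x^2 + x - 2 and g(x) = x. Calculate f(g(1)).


g(1) = 1
f(1) = 2*(1)^2 + 1*(1) - 2 = 1

1


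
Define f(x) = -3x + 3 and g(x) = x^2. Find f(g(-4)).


g(-4) = 16
f(16) = -45

-45


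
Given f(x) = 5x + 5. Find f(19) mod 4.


f(19) = 100
100 mod 4 = 0

0


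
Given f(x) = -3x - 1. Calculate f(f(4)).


f(4) = -13
f(-13) = 38

38


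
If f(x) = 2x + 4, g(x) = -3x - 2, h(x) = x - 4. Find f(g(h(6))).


-12


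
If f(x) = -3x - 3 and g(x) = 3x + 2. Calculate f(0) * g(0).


f(0) = -3
g(0) = 2
Product = -6

-6


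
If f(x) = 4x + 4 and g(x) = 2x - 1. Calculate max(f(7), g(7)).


f(7) = 32
g(7) = 13
max = 32

32


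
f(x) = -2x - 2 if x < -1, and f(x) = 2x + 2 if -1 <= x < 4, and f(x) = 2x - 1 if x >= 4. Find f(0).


2


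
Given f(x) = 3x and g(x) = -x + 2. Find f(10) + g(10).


f(10) = 30
g(10) = -8
Sum = 22

22


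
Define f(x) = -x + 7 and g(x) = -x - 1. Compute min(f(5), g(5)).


f(5) = 2
g(5) = -6
min = -6

-6


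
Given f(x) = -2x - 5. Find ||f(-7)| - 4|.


5


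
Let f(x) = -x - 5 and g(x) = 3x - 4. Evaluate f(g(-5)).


14


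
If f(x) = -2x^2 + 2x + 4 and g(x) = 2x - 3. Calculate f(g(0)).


g(0) = -3
f(-3) = (-2)*(-3)^2 + 2*(-3) + 4 = -20

-20


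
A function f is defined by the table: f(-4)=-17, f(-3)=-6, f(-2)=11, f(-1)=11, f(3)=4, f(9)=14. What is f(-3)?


-6


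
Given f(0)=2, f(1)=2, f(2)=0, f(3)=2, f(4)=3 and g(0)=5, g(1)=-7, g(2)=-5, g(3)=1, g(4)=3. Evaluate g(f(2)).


f(2) = 0
g(0) = 5

5


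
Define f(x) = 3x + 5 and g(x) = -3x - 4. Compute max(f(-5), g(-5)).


f(-5) = -10
g(-5) = 11
max = 11

11


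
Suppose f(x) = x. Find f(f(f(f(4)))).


f(4) = 4
f(4) = 4
f(4) = 4
f(4) = 4

4


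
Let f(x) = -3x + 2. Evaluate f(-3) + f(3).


4


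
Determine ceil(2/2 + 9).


2/2 = 1
1 + 9 = 10
ceil(10) = 10

10


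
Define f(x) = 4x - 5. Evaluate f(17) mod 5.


f(17) = 63
63 mod 5 = 3

3


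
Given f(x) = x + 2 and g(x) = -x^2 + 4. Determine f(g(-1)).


g(-1) = 3
f(3) = 5

5


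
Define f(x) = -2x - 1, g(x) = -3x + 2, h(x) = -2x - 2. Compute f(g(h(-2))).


h(-2) = 2
g(2) = -4
f(-4) = 7

7


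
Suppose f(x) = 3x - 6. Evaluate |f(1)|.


f(1) = -3
|-3| = 3

3


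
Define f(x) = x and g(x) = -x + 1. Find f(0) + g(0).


1


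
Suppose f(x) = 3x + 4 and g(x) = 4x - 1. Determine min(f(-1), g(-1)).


-5


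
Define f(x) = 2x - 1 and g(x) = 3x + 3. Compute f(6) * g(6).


f(6) = 11
g(6) = 21
Product = 231

231


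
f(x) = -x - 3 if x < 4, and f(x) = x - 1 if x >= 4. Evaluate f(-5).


-5 satisfies x < 4
f(-5) = 2

2


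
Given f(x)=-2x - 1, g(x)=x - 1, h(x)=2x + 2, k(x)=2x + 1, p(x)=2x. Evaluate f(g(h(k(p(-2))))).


p(-2) = -4
k(-4) = -7
h(-7) = -12
g(-12) = -13
f(-13) = 25

25


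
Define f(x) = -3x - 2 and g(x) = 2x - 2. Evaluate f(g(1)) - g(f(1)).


10


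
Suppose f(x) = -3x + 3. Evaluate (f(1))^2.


f(1) = 0
(0)^2 = 0

0


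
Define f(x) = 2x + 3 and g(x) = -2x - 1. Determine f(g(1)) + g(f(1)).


-14


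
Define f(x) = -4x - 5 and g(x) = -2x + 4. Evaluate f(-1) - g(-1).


f(-1) = -1
g(-1) = 6
Difference = -7

-7


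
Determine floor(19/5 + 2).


5


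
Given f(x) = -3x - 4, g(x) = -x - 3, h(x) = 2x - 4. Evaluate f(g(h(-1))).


h(-1) = -6
g(-6) = 3
f(3) = -13

-13


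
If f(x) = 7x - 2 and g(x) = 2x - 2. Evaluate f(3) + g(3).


f(3) = 19
g(3) = 4
Sum = 23

23


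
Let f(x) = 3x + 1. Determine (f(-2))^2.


f(-2) = -5
(-5)^2 = 25

25


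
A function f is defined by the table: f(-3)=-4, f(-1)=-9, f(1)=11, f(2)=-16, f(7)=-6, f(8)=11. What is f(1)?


Reading from the table at x = 1

11


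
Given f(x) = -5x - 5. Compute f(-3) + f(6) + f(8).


-70


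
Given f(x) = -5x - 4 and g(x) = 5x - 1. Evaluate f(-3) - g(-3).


f(-3) = 11
g(-3) = -16
Difference = 27

27


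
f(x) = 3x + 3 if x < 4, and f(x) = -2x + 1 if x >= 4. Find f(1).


6


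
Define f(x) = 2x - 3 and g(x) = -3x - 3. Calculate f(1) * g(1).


f(1) = -1
g(1) = -6
Product = 6

6


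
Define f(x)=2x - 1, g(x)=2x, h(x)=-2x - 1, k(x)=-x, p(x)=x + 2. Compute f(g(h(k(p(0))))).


11


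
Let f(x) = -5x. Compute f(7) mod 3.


f(7) = -35
-35 mod 3 = 1

1


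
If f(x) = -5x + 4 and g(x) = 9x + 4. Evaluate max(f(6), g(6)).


f(6) = -26
g(6) = 58
max = 58

58


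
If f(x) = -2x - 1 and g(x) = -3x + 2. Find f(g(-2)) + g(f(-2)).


f(g(-2)) = -17
g(f(-2)) = -7
Sum = -24

-24


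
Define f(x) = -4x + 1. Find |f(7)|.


f(7) = -27
|-27| = 27

27


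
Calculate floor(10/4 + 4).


10/4 = 2.5
2.5 + 4 = 6.5
floor(6.5) = 6

6


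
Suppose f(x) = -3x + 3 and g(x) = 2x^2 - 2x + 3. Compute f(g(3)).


g(3) = 15
f(15) = -42

-42


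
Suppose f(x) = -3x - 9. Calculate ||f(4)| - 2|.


f(4) = -21
|-21| = 21
|21 - 2| = 19

19


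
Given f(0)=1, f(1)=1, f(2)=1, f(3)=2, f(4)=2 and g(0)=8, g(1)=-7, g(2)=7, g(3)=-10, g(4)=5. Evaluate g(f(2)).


f(2) = 1
g(1) = -7

-7


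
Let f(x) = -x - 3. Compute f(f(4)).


f(4) = -7
f(-7) = 4

4


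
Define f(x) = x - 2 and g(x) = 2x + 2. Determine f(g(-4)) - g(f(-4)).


f(g(-4)) = -8
g(f(-4)) = -10
Difference = 2

2


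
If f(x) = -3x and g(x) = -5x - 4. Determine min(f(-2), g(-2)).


f(-2) = 6
g(-2) = 6
min = 6

6


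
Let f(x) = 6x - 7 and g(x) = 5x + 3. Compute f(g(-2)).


g(-2) = -7
f(-7) = -49

-49


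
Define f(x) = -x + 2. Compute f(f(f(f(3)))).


f(3) = -1
f(-1) = 3
f(3) = -1
f(-1) = 3

3


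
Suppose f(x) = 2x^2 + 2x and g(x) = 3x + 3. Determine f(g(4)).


480


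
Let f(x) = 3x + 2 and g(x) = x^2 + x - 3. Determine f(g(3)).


g(3) = 9
f(9) = 29

29


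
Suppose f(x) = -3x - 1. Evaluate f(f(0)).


f(0) = -1
f(-1) = 2

2


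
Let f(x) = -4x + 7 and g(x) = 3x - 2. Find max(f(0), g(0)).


7


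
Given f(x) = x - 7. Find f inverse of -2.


Solve x - 7 = -2
x = (-2 + 7) / 1 = 5

5


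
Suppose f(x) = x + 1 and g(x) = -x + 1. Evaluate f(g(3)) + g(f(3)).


f(g(3)) = -1
g(f(3)) = -3
Sum = -4

-4


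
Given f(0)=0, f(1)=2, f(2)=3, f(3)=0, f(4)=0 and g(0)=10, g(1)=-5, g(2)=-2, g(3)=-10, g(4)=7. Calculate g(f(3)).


f(3) = 0
g(0) = 10

10


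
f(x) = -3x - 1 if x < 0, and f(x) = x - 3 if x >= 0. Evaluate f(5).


5 satisfies x >= 0
f(5) = 2

2


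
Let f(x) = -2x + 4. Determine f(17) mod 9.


f(17) = -30
-30 mod 9 = 6

6


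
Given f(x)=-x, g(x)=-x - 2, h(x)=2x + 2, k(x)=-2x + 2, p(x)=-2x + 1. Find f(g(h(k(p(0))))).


4


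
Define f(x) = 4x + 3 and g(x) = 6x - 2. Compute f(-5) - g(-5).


f(-5) = -17
g(-5) = -32
Difference = 15

15


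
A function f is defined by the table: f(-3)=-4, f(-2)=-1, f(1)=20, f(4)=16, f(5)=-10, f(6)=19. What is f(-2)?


-1


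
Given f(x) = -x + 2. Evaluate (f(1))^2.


f(1) = 1
(1)^2 = 1

1


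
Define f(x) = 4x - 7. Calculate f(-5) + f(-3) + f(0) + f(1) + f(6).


f(-5) = -27
f(-3) = -19
f(0) = -7
f(1) = -3
f(6) = 17
Sum = -39

-39


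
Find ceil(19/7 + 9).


19/7 = 2.7143
2.7143 + 9 = 11.7143
ceil(11.7143) = 12

12


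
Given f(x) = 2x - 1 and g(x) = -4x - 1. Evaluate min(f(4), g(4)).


f(4) = 7
g(4) = -17
min = -17

-17


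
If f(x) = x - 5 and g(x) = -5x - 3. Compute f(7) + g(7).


f(7) = 2
g(7) = -38
Sum = -36

-36


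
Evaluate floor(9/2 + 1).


5


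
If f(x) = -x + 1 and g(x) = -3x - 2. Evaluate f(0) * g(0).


-2


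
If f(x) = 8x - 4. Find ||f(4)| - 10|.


f(4) = 28
|28| = 28
|28 - 10| = 18

18


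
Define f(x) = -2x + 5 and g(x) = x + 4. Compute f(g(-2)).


g(-2) = 2
f(2) = 1

1


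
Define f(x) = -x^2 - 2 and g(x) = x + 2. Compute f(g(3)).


-27


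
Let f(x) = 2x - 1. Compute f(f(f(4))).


f(4) = 7
f(7) = 13
f(13) = 25

25


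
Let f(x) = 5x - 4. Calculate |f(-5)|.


f(-5) = -29
|-29| = 29

29


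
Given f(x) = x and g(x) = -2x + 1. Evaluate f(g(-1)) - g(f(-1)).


f(g(-1)) = 3
g(f(-1)) = 3
Difference = 0

0


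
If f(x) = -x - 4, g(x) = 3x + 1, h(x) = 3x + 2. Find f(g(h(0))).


h(0) = 2
g(2) = 7
f(7) = -11

-11


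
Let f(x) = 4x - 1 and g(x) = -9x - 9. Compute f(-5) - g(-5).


f(-5) = -21
g(-5) = 36
Difference = -57

-57


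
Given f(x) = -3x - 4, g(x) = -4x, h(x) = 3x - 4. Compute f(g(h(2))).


h(2) = 2
g(2) = -8
f(-8) = 20

20


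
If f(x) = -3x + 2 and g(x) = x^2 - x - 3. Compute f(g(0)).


g(0) = -3
f(-3) = 11

11


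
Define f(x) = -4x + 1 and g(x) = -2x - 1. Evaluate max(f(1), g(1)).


-3


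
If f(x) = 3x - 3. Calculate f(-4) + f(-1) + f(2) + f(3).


f(-4) = -15
f(-1) = -6
f(2) = 3
f(3) = 6
Sum = -12

-12


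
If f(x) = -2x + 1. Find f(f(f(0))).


f(0) = 1
f(1) = -1
f(-1) = 3

3


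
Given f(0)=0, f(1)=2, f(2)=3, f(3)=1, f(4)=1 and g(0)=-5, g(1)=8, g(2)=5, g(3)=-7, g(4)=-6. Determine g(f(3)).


f(3) = 1
g(1) = 8

8


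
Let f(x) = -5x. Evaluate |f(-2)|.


10


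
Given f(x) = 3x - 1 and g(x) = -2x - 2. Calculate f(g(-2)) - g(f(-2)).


f(g(-2)) = 5
g(f(-2)) = 12
Difference = -7

-7


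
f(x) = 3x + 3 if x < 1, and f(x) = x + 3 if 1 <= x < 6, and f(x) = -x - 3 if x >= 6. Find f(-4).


-4 satisfies x < 1
f(-4) = -9

-9


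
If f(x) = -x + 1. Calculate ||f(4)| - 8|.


f(4) = -3
|-3| = 3
|3 - 8| = 5

5


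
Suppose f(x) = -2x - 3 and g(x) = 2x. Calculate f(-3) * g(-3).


f(-3) = 3
g(-3) = -6
Product = -18

-18


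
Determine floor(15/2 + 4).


15/2 = 7.5
7.5 + 4 = 11.5
floor(11.5) = 11

11


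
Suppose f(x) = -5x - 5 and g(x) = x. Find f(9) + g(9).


-41


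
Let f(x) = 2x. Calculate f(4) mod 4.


f(4) = 8
8 mod 4 = 0

0


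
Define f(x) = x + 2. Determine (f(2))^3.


f(2) = 4
(4)^3 = 64

64


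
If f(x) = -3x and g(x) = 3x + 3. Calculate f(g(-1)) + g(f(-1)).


f(g(-1)) = 0
g(f(-1)) = 12
Sum = 12

12


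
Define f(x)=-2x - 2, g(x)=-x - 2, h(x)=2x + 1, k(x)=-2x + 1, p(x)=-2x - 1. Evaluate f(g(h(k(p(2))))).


p(2) = -5
k(-5) = 11
h(11) = 23
g(23) = -25
f(-25) = 48

48


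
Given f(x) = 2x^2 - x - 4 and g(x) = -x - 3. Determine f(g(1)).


g(1) = -4
f(-4) = 2*(-4)^2 - 1*(-4) - 4 = 32

32


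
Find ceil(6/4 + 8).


6/4 = 1.5
1.5 + 8 = 9.5
ceil(9.5) = 10

10


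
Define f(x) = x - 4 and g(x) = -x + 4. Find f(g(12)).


g(12) = -8
f(-8) = -12

-12


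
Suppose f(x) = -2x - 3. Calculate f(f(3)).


f(3) = -9
f(-9) = 15

15


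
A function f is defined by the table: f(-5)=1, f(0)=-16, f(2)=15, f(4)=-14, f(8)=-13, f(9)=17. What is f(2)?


Reading from the table at x = 2

15


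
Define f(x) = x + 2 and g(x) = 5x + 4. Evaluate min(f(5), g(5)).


f(5) = 7
g(5) = 29
min = 7

7


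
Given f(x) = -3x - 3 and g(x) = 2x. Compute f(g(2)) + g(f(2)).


f(g(2)) = -15
g(f(2)) = -18
Sum = -33

-33


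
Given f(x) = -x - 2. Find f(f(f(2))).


f(2) = -4
f(-4) = 2
f(2) = -4

-4


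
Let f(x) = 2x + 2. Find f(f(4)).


f(4) = 10
f(10) = 22

22


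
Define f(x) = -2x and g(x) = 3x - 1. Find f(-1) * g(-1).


f(-1) = 2
g(-1) = -4
Product = -8

-8


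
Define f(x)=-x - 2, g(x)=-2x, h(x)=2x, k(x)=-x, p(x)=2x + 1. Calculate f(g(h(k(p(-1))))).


p(-1) = -1
k(-1) = 1
h(1) = 2
g(2) = -4
f(-4) = 2

2


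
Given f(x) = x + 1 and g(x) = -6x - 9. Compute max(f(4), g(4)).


f(4) = 5
g(4) = -33
max = 5

5


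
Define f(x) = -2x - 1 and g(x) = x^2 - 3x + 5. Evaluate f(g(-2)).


-31


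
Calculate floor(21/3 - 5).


21/3 = 7
7 - 5 = 2
floor(2) = 2

2


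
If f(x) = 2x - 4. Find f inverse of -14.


Solve 2x - 4 = -14
x = (-14 + 4) / 2 = -5

-5


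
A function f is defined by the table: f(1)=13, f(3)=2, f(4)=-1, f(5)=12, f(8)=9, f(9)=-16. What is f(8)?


Reading from the table at x = 8

9


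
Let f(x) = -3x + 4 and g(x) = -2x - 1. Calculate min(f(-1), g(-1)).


1


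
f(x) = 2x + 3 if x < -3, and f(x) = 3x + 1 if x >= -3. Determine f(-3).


-3 satisfies x >= -3
f(-3) = -8

-8


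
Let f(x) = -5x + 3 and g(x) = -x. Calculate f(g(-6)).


g(-6) = 6
f(6) = -27

-27


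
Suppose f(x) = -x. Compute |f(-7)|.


f(-7) = 7
|7| = 7

7


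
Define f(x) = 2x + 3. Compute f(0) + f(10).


f(0) = 3
f(10) = 23
Sum = 26

26


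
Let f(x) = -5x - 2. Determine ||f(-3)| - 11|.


2


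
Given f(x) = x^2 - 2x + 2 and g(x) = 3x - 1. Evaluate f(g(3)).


g(3) = 8
f(8) = 1*(8)^2 - 2*(8) + 2 = 50

50


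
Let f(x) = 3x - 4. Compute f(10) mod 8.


f(10) = 26
26 mod 8 = 2

2


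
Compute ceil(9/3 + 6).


9


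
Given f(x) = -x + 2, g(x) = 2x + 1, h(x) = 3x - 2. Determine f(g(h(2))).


h(2) = 4
g(4) = 9
f(9) = -7

-7


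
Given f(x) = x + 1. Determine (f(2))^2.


f(2) = 3
(3)^2 = 9

9


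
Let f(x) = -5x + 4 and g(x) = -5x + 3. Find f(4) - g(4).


f(4) = -16
g(4) = -17
Difference = 1

1


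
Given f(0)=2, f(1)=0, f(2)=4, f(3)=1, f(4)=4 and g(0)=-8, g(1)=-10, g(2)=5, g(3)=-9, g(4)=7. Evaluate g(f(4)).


7


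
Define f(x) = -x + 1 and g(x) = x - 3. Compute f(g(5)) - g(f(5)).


f(g(5)) = -1
g(f(5)) = -7
Difference = 6

6


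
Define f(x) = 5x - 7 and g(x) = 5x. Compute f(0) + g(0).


-7


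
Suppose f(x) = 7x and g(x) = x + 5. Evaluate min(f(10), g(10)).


f(10) = 70
g(10) = 15
min = 15

15


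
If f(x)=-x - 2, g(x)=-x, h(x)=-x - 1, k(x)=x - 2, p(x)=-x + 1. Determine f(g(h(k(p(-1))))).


p(-1) = 2
k(2) = 0
h(0) = -1
g(-1) = 1
f(1) = -3

-3


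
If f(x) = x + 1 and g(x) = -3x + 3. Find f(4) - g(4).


f(4) = 5
g(4) = -9
Difference = 14

14


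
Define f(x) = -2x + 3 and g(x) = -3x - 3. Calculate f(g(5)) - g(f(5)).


f(g(5)) = 39
g(f(5)) = 18
Difference = 21

21


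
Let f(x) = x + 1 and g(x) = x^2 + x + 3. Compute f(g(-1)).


g(-1) = 3
f(3) = 4

4


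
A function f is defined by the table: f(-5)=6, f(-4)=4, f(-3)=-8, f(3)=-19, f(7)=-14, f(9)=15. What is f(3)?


-19


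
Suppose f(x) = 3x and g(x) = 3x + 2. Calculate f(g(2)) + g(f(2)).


f(g(2)) = 24
g(f(2)) = 20
Sum = 44

44


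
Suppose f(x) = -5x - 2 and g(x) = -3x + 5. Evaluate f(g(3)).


g(3) = -4
f(-4) = 18

18


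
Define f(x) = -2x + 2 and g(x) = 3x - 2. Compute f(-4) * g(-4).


-140


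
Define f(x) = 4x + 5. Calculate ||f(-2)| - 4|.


f(-2) = -3
|-3| = 3
|3 - 4| = 1

1


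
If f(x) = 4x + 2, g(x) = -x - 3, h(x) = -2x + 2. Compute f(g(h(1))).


h(1) = 0
g(0) = -3
f(-3) = -10

-10


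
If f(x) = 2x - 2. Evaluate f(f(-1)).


f(-1) = -4
f(-4) = -10

-10


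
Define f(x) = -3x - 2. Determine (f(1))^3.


f(1) = -5
(-5)^3 = -125

-125


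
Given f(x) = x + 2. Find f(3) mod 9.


f(3) = 5
5 mod 9 = 5

5


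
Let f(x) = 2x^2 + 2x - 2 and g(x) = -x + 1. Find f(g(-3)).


38


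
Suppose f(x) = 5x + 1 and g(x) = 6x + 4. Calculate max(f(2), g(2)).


f(2) = 11
g(2) = 16
max = 16

16


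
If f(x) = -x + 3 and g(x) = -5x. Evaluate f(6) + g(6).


f(6) = -3
g(6) = -30
Sum = -33

-33


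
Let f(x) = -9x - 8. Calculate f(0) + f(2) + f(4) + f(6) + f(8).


f(0) = -8
f(2) = -26
f(4) = -44
f(6) = -62
f(8) = -80
Sum = -220

-220


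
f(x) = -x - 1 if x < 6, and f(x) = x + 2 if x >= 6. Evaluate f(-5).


-5 satisfies x < 6
f(-5) = 4

4


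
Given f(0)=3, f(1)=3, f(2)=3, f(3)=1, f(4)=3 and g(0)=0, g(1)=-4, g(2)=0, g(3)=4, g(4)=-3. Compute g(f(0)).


f(0) = 3
g(3) = 4

4


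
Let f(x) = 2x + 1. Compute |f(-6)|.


11


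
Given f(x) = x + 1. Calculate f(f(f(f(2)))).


f(2) = 3
f(3) = 4
f(4) = 5
f(5) = 6

6


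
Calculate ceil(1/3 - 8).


1/3 = 0.3333
0.3333 - 8 = -7.6667
ceil(-7.6667) = -7

-7


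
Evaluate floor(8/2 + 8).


8/2 = 4
4 + 8 = 12
floor(12) = 12

12


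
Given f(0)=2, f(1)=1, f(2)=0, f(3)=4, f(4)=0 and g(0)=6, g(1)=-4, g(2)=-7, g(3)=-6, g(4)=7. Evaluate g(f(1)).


f(1) = 1
g(1) = -4

-4


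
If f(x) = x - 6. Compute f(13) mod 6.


f(13) = 7
7 mod 6 = 1

1


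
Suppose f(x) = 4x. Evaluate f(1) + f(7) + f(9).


f(1) = 4
f(7) = 28
f(9) = 36
Sum = 68

68


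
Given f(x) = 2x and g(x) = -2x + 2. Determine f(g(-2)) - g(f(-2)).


f(g(-2)) = 12
g(f(-2)) = 10
Difference = 2

2


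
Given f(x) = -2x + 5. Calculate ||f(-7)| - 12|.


f(-7) = 19
|19| = 19
|19 - 12| = 7

7


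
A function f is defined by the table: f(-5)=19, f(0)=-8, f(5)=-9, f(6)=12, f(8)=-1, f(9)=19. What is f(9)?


19


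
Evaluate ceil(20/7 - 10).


20/7 = 2.8571
2.8571 - 10 = -7.1429
ceil(-7.1429) = -7

-7


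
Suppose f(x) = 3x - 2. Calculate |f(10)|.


28


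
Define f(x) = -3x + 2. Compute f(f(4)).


32


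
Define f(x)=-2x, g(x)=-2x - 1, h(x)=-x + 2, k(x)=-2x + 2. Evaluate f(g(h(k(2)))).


k(2) = -2
h(-2) = 4
g(4) = -9
f(-9) = 18

18


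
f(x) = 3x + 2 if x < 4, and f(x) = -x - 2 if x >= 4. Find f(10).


10 satisfies x >= 4
f(10) = -12

-12


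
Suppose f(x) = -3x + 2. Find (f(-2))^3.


f(-2) = 8
(8)^3 = 512

512


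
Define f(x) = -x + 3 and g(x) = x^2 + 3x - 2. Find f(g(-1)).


g(-1) = -4
f(-4) = 7

7


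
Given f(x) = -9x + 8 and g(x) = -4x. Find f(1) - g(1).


f(1) = -1
g(1) = -4
Difference = 3

3


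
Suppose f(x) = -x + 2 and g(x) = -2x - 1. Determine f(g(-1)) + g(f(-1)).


f(g(-1)) = 1
g(f(-1)) = -7
Sum = -6

-6


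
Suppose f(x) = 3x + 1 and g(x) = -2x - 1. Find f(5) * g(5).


f(5) = 16
g(5) = -11
Product = -176

-176


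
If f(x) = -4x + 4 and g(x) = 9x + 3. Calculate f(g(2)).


g(2) = 21
f(21) = -80

-80


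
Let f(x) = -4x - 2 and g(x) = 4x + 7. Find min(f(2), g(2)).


-10


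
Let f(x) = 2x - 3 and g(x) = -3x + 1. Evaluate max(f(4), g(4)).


f(4) = 5
g(4) = -11
max = 5

5


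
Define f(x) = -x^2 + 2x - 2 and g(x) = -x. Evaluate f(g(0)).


g(0) = 0
f(0) = (-1)*(0)^2 + 2*(0) - 2 = -2

-2


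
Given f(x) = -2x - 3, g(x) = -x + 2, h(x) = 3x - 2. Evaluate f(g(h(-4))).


h(-4) = -14
g(-14) = 16
f(16) = -35

-35


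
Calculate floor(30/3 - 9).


30/3 = 10
10 - 9 = 1
floor(1) = 1

1


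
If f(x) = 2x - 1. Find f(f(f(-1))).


f(-1) = -3
f(-3) = -7
f(-7) = -15

-15


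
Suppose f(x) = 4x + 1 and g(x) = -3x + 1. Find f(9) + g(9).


f(9) = 37
g(9) = -26
Sum = 11

11


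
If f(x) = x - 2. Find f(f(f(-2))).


-8


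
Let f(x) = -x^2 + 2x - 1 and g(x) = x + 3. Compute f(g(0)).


g(0) = 3
f(3) = (-1)*(3)^2 + 2*(3) - 1 = -4

-4


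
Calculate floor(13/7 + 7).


13/7 = 1.8571
1.8571 + 7 = 8.8571
floor(8.8571) = 8

8


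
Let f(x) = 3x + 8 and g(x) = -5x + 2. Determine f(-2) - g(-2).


f(-2) = 2
g(-2) = 12
Difference = -10

-10


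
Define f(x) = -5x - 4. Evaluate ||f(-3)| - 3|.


f(-3) = 11
|11| = 11
|11 - 3| = 8

8


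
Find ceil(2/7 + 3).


2/7 = 0.2857
0.2857 + 3 = 3.2857
ceil(3.2857) = 4

4


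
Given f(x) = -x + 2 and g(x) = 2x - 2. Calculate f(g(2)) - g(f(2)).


f(g(2)) = 0
g(f(2)) = -2
Difference = 2

2


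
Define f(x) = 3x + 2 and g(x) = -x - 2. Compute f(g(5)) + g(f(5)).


f(g(5)) = -19
g(f(5)) = -19
Sum = -38

-38


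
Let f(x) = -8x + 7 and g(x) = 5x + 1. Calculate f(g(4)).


g(4) = 21
f(21) = -161

-161


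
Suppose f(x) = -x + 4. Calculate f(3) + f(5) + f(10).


f(3) = 1
f(5) = -1
f(10) = -6
Sum = -6

-6


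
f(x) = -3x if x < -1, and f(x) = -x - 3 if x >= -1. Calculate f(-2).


-2 satisfies x < -1
f(-2) = 6

6


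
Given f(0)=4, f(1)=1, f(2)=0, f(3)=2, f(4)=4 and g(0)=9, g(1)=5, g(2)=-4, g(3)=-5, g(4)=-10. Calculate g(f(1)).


f(1) = 1
g(1) = 5

5


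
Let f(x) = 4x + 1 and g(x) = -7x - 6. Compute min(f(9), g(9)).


f(9) = 37
g(9) = -69
min = -69

-69


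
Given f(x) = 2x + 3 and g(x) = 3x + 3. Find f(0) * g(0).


f(0) = 3
g(0) = 3
Product = 9

9


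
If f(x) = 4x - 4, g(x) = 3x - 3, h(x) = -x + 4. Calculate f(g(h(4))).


-16


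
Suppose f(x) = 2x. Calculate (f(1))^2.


f(1) = 2
(2)^2 = 4

4


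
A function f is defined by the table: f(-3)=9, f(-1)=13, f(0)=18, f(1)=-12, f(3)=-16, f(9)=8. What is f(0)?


Reading from the table at x = 0

18


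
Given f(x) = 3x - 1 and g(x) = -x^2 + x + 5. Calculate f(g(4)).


g(4) = -7
f(-7) = -22

-22


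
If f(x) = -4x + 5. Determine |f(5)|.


f(5) = -15
|-15| = 15

15


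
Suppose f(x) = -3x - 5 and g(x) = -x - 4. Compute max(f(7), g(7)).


f(7) = -26
g(7) = -11
max = -11

-11


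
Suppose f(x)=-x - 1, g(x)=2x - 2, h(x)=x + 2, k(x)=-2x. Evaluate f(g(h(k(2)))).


k(2) = -4
h(-4) = -2
g(-2) = -6
f(-6) = 5

5


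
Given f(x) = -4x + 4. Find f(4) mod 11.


f(4) = -12
-12 mod 11 = 10

10


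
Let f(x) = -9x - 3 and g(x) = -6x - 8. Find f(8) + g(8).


f(8) = -75
g(8) = -56
Sum = -131

-131


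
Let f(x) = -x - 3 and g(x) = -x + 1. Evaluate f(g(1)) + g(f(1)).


2


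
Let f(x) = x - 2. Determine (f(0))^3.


f(0) = -2
(-2)^3 = -8

-8


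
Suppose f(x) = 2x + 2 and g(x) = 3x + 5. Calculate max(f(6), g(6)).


f(6) = 14
g(6) = 23
max = 23

23


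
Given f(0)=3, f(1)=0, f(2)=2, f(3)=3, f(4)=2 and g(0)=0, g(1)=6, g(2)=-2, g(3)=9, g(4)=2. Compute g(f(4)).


f(4) = 2
g(2) = -2

-2


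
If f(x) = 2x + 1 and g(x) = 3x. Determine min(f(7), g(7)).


f(7) = 15
g(7) = 21
min = 15

15


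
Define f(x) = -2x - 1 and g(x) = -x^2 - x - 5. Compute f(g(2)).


21


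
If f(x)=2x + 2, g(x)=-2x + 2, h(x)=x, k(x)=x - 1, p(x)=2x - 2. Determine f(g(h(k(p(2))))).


p(2) = 2
k(2) = 1
h(1) = 1
g(1) = 0
f(0) = 2

2


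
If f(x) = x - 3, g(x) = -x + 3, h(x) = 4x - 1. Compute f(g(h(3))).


h(3) = 11
g(11) = -8
f(-8) = -11

-11


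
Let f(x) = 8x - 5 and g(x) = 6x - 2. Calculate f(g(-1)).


-69


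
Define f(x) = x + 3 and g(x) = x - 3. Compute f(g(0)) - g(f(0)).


f(g(0)) = 0
g(f(0)) = 0
Difference = 0

0


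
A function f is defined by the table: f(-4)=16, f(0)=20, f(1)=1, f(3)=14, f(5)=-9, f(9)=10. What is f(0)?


Reading from the table at x = 0

20


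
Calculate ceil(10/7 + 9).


10/7 = 1.4286
1.4286 + 9 = 10.4286
ceil(10.4286) = 11

11


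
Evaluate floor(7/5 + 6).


7/5 = 1.4
1.4 + 6 = 7.4
floor(7.4) = 7

7


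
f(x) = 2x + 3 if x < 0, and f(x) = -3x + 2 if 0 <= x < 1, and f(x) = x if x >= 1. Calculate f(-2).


-2 satisfies x < 0
f(-2) = -1

-1


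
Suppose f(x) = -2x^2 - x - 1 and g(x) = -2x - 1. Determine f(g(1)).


g(1) = -3
f(-3) = (-2)*(-3)^2 - 1*(-3) - 1 = -16

-16


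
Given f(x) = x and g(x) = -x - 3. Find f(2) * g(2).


f(2) = 2
g(2) = -5
Product = -10

-10


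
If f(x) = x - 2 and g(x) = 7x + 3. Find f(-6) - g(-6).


f(-6) = -8
g(-6) = -39
Difference = 31

31


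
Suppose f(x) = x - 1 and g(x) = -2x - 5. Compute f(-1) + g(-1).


f(-1) = -2
g(-1) = -3
Sum = -5

-5


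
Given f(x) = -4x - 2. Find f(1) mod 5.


f(1) = -6
-6 mod 5 = 4

4


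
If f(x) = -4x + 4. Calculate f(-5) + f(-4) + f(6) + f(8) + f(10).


f(-5) = 24
f(-4) = 20
f(6) = -20
f(8) = -28
f(10) = -36
Sum = -40

-40


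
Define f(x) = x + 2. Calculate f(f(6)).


f(6) = 8
f(8) = 10

10


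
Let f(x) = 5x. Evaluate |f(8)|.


f(8) = 40
|40| = 40

40


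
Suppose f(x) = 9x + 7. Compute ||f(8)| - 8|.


f(8) = 79
|79| = 79
|79 - 8| = 71

71


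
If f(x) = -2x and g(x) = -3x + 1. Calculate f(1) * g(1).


f(1) = -2
g(1) = -2
Product = 4

4


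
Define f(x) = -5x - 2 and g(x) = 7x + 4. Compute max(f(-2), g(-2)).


f(-2) = 8
g(-2) = -10
max = 8

8


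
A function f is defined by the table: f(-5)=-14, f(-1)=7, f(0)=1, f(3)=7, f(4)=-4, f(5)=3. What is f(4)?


Reading from the table at x = 4

-4


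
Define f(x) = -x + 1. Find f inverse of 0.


Solve -x + 1 = 0
x = (0 - 1) / (-1) = 1

1


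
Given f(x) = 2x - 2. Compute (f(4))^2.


f(4) = 6
(6)^2 = 36

36


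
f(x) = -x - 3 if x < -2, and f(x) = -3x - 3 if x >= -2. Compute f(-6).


-6 satisfies x < -2
f(-6) = 3

3


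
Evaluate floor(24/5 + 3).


24/5 = 4.8
4.8 + 3 = 7.8
floor(7.8) = 7

7


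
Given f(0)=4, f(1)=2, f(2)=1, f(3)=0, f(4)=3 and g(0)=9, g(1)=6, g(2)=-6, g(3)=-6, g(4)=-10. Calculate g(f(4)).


-6


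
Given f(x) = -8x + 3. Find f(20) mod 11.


f(20) = -157
-157 mod 11 = 8

8


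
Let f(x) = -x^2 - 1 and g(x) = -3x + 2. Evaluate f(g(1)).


-2


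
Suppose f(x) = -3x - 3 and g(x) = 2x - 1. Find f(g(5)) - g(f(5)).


f(g(5)) = -30
g(f(5)) = -37
Difference = 7

7


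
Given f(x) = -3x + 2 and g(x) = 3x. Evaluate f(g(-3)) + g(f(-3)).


62


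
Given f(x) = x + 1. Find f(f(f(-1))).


f(-1) = 0
f(0) = 1
f(1) = 2

2


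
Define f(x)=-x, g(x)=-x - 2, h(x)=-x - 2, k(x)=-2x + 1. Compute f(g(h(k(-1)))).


k(-1) = 3
h(3) = -5
g(-5) = 3
f(3) = -3

-3


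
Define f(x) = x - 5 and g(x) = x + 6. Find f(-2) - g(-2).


f(-2) = -7
g(-2) = 4
Difference = -11

-11


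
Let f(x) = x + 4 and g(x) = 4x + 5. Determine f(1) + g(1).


f(1) = 5
g(1) = 9
Sum = 14

14


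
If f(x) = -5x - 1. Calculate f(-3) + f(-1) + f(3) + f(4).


f(-3) = 14
f(-1) = 4
f(3) = -16
f(4) = -21
Sum = -19

-19


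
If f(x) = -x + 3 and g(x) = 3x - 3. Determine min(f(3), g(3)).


f(3) = 0
g(3) = 6
min = 0

0


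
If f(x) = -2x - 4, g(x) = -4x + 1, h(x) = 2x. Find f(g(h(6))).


h(6) = 12
g(12) = -47
f(-47) = 90

90


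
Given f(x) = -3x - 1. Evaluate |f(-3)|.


f(-3) = 8
|8| = 8

8


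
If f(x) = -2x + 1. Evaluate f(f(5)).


f(5) = -9
f(-9) = 19

19


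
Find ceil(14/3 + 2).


14/3 = 4.6667
4.6667 + 2 = 6.6667
ceil(6.6667) = 7

7


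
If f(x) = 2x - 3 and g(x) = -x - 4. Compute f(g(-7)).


g(-7) = 3
f(3) = 3

3


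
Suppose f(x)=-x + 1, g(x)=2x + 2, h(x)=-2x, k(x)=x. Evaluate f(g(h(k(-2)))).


k(-2) = -2
h(-2) = 4
g(4) = 10
f(10) = -9

-9


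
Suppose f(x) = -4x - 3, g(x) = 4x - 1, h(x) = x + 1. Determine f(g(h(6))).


-111


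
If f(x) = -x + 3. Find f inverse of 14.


Solve -x + 3 = 14
x = (14 - 3) / (-1) = -11

-11


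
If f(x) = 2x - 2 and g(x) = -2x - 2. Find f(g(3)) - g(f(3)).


f(g(3)) = -18
g(f(3)) = -10
Difference = -8

-8


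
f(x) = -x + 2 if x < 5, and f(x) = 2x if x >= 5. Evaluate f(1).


1


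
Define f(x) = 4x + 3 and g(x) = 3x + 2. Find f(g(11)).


143


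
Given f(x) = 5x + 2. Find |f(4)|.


f(4) = 22
|22| = 22

22


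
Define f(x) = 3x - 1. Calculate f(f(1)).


f(1) = 2
f(2) = 5

5


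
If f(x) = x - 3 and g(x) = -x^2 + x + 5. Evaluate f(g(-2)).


g(-2) = -1
f(-1) = -4

-4


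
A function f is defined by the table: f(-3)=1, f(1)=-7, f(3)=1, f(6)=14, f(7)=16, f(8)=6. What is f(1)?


Reading from the table at x = 1

-7


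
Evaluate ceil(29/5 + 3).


29/5 = 5.8
5.8 + 3 = 8.8
ceil(8.8) = 9

9


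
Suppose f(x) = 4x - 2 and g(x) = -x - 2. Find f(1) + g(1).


f(1) = 2
g(1) = -3
Sum = -1

-1


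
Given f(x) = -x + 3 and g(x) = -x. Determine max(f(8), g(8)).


f(8) = -5
g(8) = -8
max = -5

-5


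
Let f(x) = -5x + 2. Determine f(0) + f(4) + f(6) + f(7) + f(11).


f(0) = 2
f(4) = -18
f(6) = -28
f(7) = -33
f(11) = -53
Sum = -130

-130


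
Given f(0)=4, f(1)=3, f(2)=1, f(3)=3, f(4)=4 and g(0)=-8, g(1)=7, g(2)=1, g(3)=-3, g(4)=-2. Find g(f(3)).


f(3) = 3
g(3) = -3

-3


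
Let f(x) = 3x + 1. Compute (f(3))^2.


f(3) = 10
(10)^2 = 100

100


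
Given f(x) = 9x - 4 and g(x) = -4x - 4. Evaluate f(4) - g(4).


f(4) = 32
g(4) = -20
Difference = 52

52


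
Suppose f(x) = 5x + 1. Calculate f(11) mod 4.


f(11) = 56
56 mod 4 = 0

0


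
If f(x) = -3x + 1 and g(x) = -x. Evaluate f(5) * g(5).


f(5) = -14
g(5) = -5
Product = 70

70


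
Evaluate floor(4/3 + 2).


3


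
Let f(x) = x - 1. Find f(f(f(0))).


-3


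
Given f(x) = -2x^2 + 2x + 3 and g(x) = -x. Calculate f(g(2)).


g(2) = -2
f(-2) = (-2)*(-2)^2 + 2*(-2) + 3 = -9

-9


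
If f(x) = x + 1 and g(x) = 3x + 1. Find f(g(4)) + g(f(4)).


f(g(4)) = 14
g(f(4)) = 16
Sum = 30

30


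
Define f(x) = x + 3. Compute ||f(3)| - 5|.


f(3) = 6
|6| = 6
|6 - 5| = 1

1


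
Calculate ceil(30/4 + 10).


18


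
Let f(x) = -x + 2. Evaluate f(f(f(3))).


f(3) = -1
f(-1) = 3
f(3) = -1

-1


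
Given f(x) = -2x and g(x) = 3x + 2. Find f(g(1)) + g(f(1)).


f(g(1)) = -10
g(f(1)) = -4
Sum = -14

-14


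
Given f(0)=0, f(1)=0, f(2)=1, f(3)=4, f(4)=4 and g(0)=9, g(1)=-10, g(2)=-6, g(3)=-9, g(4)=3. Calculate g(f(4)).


f(4) = 4
g(4) = 3

3


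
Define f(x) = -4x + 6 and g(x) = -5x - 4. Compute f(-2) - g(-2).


f(-2) = 14
g(-2) = 6
Difference = 8

8


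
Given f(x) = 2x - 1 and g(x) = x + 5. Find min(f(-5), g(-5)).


f(-5) = -11
g(-5) = 0
min = -11

-11


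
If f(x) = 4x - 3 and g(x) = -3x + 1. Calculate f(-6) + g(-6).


f(-6) = -27
g(-6) = 19
Sum = -8

-8


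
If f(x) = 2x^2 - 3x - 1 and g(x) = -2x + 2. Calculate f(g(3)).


g(3) = -4
f(-4) = 2*(-4)^2 - 3*(-4) - 1 = 43

43


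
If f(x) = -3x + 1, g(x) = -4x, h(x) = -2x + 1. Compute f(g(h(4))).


h(4) = -7
g(-7) = 28
f(28) = -83

-83


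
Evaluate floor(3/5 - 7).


3/5 = 0.6
0.6 - 7 = -6.4
floor(-6.4) = -7

-7


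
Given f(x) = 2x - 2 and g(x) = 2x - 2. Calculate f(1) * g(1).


f(1) = 0
g(1) = 0
Product = 0

0


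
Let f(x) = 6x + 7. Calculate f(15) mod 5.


f(15) = 97
97 mod 5 = 2

2


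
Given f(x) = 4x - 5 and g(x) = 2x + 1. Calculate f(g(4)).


31


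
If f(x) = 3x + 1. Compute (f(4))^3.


f(4) = 13
(13)^3 = 2197

2197


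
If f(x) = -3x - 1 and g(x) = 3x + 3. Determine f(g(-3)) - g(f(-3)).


f(g(-3)) = 17
g(f(-3)) = 27
Difference = -10

-10


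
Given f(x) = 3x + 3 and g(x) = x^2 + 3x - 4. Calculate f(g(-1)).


g(-1) = -6
f(-6) = -15

-15


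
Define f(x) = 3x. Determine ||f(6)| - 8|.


10


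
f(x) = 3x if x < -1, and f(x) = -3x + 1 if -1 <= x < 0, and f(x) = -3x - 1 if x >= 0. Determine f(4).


4 satisfies x >= 0
f(4) = -13

-13


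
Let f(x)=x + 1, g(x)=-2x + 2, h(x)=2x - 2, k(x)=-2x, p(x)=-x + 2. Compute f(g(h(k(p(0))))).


p(0) = 2
k(2) = -4
h(-4) = -10
g(-10) = 22
f(22) = 23

23


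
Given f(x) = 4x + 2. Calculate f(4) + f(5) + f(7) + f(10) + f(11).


158


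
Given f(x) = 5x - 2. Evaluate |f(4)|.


f(4) = 18
|18| = 18

18


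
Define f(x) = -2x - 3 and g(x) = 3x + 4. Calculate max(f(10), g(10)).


f(10) = -23
g(10) = 34
max = 34

34


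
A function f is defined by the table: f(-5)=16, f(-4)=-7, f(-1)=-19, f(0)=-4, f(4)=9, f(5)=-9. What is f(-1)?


Reading from the table at x = -1

-19


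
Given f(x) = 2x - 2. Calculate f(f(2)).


f(2) = 2
f(2) = 2

2


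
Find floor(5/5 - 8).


5/5 = 1
1 - 8 = -7
floor(-7) = -7

-7


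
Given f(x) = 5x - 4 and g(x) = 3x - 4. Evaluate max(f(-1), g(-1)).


f(-1) = -9
g(-1) = -7
max = -7

-7


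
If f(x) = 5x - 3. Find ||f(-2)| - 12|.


f(-2) = -13
|-13| = 13
|13 - 12| = 1

1


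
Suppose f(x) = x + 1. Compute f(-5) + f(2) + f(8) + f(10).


f(-5) = -4
f(2) = 3
f(8) = 9
f(10) = 11
Sum = 19

19


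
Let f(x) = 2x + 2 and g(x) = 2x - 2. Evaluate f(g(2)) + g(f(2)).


f(g(2)) = 6
g(f(2)) = 10
Sum = 16

16


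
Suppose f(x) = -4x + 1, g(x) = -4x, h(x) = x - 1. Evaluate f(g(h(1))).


h(1) = 0
g(0) = 0
f(0) = 1

1


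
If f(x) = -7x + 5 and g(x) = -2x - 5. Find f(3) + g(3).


f(3) = -16
g(3) = -11
Sum = -27

-27


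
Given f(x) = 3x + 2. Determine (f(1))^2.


25


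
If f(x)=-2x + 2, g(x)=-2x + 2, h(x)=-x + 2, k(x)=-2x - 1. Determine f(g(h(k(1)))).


k(1) = -3
h(-3) = 5
g(5) = -8
f(-8) = 18

18


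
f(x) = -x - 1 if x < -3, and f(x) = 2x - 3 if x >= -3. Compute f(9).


9 satisfies x >= -3
f(9) = 15

15


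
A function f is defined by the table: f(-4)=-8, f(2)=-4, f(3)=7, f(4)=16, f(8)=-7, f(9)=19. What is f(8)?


Reading from the table at x = 8

-7


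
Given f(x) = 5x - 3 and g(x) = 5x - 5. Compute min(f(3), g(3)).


f(3) = 12
g(3) = 10
min = 10

10


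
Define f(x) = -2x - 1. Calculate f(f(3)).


f(3) = -7
f(-7) = 13

13


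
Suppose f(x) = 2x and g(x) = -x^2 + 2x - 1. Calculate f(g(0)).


-2


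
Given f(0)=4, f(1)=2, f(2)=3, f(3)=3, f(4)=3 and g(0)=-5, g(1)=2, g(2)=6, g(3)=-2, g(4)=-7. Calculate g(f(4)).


f(4) = 3
g(3) = -2

-2
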